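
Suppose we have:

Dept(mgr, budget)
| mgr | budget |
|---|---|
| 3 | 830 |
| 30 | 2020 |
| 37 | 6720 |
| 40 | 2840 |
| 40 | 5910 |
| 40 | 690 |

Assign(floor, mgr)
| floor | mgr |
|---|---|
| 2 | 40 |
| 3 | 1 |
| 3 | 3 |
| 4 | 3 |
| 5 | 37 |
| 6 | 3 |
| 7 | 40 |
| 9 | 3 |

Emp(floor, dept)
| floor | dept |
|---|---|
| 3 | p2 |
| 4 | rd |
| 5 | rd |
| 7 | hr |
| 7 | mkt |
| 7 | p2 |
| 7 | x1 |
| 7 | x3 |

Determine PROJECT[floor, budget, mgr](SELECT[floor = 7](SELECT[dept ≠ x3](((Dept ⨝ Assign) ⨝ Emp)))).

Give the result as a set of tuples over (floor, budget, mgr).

Dept ⋈ Assign (natural join on mgr): {(3, 830, 3), (3, 830, 4), (3, 830, 6), (3, 830, 9), (37, 6720, 5), (40, 2840, 2), (40, 2840, 7), (40, 5910, 2), (40, 5910, 7), (40, 690, 2), (40, 690, 7)}
(Dept ⨝ Assign) ⋈ Emp (natural join on floor): {(3, 830, 3, p2), (3, 830, 4, rd), (37, 6720, 5, rd), (40, 2840, 7, hr), (40, 2840, 7, mkt), (40, 2840, 7, p2), (40, 2840, 7, x1), (40, 2840, 7, x3), (40, 5910, 7, hr), (40, 5910, 7, mkt), (40, 5910, 7, p2), (40, 5910, 7, x1), (40, 5910, 7, x3), (40, 690, 7, hr), (40, 690, 7, mkt), (40, 690, 7, p2), (40, 690, 7, x1), (40, 690, 7, x3)}
Selection dept ≠ x3: {(3, 830, 3, p2), (3, 830, 4, rd), (37, 6720, 5, rd), (40, 2840, 7, hr), (40, 2840, 7, mkt), (40, 2840, 7, p2), (40, 2840, 7, x1), (40, 5910, 7, hr), (40, 5910, 7, mkt), (40, 5910, 7, p2), (40, 5910, 7, x1), (40, 690, 7, hr), (40, 690, 7, mkt), (40, 690, 7, p2), (40, 690, 7, x1)}
Selection floor = 7: {(40, 2840, 7, hr), (40, 2840, 7, mkt), (40, 2840, 7, p2), (40, 2840, 7, x1), (40, 5910, 7, hr), (40, 5910, 7, mkt), (40, 5910, 7, p2), (40, 5910, 7, x1), (40, 690, 7, hr), (40, 690, 7, mkt), (40, 690, 7, p2), (40, 690, 7, x1)}
π_{floor, budget, mgr} gives {(7, 2840, 40), (7, 5910, 40), (7, 690, 40)} (9 duplicate(s) eliminated).

{(7, 2840, 40), (7, 5910, 40), (7, 690, 40)}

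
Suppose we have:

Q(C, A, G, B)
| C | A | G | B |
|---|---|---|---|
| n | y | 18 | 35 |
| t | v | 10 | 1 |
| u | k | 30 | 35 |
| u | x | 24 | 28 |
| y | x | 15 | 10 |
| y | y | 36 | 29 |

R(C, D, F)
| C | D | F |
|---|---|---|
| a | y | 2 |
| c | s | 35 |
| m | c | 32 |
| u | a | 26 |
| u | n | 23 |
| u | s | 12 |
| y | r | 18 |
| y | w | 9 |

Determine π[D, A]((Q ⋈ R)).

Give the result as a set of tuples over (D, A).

{(a, k), (a, x), (n, k), (n, x), (r, x), (r, y), (s, k), (s, x), (w, x), (w, y)}

Natural join on C: {(u, k, 30, 35, a, 26), (u, k, 30, 35, n, 23), (u, k, 30, 35, s, 12), (u, x, 24, 28, a, 26), (u, x, 24, 28, n, 23), (u, x, 24, 28, s, 12), (y, x, 15, 10, r, 18), (y, x, 15, 10, w, 9), (y, y, 36, 29, r, 18), (y, y, 36, 29, w, 9)}
Keep only column(s) D, A: {(a, k), (a, x), (n, k), (n, x), (r, x), (r, y), (s, k), (s, x), (w, x), (w, y)}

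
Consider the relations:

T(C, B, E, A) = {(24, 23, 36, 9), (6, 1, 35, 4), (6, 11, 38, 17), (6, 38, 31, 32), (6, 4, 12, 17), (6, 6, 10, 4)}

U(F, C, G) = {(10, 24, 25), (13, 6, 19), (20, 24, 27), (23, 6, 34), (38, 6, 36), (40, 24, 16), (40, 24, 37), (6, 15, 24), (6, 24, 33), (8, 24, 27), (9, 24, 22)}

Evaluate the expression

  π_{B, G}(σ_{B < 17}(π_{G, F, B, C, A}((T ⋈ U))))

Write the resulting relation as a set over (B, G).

{(1, 19), (1, 34), (1, 36), (11, 19), (11, 34), (11, 36), (4, 19), (4, 34), (4, 36), (6, 19), (6, 34), (6, 36)}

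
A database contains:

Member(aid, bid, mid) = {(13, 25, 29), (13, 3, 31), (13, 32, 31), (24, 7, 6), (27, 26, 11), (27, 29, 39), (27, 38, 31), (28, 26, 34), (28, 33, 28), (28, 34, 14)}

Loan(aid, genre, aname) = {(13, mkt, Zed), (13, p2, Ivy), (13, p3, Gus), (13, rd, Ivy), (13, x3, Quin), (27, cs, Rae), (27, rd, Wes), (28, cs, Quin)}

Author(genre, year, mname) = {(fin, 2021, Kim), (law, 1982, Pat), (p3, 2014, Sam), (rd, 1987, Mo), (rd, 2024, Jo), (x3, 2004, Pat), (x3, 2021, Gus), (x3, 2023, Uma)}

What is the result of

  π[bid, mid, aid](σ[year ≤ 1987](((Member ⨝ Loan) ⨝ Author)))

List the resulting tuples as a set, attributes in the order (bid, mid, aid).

{(25, 29, 13), (26, 11, 27), (29, 39, 27), (3, 31, 13), (32, 31, 13), (38, 31, 27)}

Natural join on aid: {(13, 25, 29, mkt, Zed), (13, 25, 29, p2, Ivy), (13, 25, 29, p3, Gus), (13, 25, 29, rd, Ivy), (13, 25, 29, x3, Quin), (13, 3, 31, mkt, Zed), (13, 3, 31, p2, Ivy), (13, 3, 31, p3, Gus), (13, 3, 31, rd, Ivy), (13, 3, 31, x3, Quin), (13, 32, 31, mkt, Zed), (13, 32, 31, p2, Ivy), (13, 32, 31, p3, Gus), (13, 32, 31, rd, Ivy), (13, 32, 31, x3, Quin), (27, 26, 11, cs, Rae), (27, 26, 11, rd, Wes), (27, 29, 39, cs, Rae), (27, 29, 39, rd, Wes), (27, 38, 31, cs, Rae), (27, 38, 31, rd, Wes), (28, 26, 34, cs, Quin), (28, 33, 28, cs, Quin), (28, 34, 14, cs, Quin)}
Natural join on genre: {(13, 25, 29, p3, Gus, 2014, Sam), (13, 25, 29, rd, Ivy, 1987, Mo), (13, 25, 29, rd, Ivy, 2024, Jo), (13, 25, 29, x3, Quin, 2004, Pat), (13, 25, 29, x3, Quin, 2021, Gus), (13, 25, 29, x3, Quin, 2023, Uma), (13, 3, 31, p3, Gus, 2014, Sam), (13, 3, 31, rd, Ivy, 1987, Mo), (13, 3, 31, rd, Ivy, 2024, Jo), (13, 3, 31, x3, Quin, 2004, Pat), (13, 3, 31, x3, Quin, 2021, Gus), (13, 3, 31, x3, Quin, 2023, Uma), (13, 32, 31, p3, Gus, 2014, Sam), (13, 32, 31, rd, Ivy, 1987, Mo), (13, 32, 31, rd, Ivy, 2024, Jo), (13, 32, 31, x3, Quin, 2004, Pat), (13, 32, 31, x3, Quin, 2021, Gus), (13, 32, 31, x3, Quin, 2023, Uma), (27, 26, 11, rd, Wes, 1987, Mo), (27, 26, 11, rd, Wes, 2024, Jo), (27, 29, 39, rd, Wes, 1987, Mo), (27, 29, 39, rd, Wes, 2024, Jo), (27, 38, 31, rd, Wes, 1987, Mo), (27, 38, 31, rd, Wes, 2024, Jo)}
Selection year ≤ 1987: {(13, 25, 29, rd, Ivy, 1987, Mo), (13, 3, 31, rd, Ivy, 1987, Mo), (13, 32, 31, rd, Ivy, 1987, Mo), (27, 26, 11, rd, Wes, 1987, Mo), (27, 29, 39, rd, Wes, 1987, Mo), (27, 38, 31, rd, Wes, 1987, Mo)}
Keep only column(s) bid, mid, aid: {(25, 29, 13), (26, 11, 27), (29, 39, 27), (3, 31, 13), (32, 31, 13), (38, 31, 27)}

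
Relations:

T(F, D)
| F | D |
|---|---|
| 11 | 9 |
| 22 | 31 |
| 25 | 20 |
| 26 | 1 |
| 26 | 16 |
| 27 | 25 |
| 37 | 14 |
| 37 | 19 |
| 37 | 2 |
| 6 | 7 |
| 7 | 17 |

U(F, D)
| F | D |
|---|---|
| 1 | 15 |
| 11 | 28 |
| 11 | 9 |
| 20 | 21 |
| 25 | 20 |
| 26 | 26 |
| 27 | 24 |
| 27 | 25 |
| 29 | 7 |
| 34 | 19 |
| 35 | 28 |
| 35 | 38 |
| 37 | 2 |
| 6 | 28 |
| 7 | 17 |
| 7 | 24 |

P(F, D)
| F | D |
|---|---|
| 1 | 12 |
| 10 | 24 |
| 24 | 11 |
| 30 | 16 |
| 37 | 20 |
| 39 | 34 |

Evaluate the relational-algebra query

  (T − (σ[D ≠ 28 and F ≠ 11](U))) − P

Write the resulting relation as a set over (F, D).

{(11, 9), (22, 31), (26, 1), (26, 16), (37, 14), (37, 19), (6, 7)}

Selection D ≠ 28 and F ≠ 11: {(1, 15), (20, 21), (25, 20), (26, 26), (27, 24), (27, 25), (29, 7), (34, 19), (35, 38), (37, 2), (7, 17), (7, 24)}
Difference: {(11, 9), (22, 31), (25, 20), (26, 1), (26, 16), (27, 25), (37, 14), (37, 19), (37, 2), (6, 7), (7, 17)} with {(1, 15), (20, 21), (25, 20), (26, 26), (27, 24), (27, 25), (29, 7), (34, 19), (35, 38), (37, 2), (7, 17), (7, 24)} → {(11, 9), (22, 31), (26, 1), (26, 16), (37, 14), (37, 19), (6, 7)}
Difference: {(11, 9), (22, 31), (26, 1), (26, 16), (37, 14), (37, 19), (6, 7)} with {(1, 12), (10, 24), (24, 11), (30, 16), (37, 20), (39, 34)} → {(11, 9), (22, 31), (26, 1), (26, 16), (37, 14), (37, 19), (6, 7)}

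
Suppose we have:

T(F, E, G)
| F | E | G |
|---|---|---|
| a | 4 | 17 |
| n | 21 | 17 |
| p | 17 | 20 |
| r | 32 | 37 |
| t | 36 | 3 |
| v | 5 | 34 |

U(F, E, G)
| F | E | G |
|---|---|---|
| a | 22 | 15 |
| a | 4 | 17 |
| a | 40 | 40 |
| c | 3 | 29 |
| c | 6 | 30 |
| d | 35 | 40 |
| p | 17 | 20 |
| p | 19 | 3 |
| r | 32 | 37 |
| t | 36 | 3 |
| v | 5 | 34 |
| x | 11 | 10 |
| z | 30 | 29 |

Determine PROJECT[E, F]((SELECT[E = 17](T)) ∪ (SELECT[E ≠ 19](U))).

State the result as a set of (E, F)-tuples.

σ[E = 17]: keep tuples satisfying E = 17 → {(p, 17, 20)}
σ[E ≠ 19]: keep tuples satisfying E ≠ 19 → {(a, 22, 15), (a, 4, 17), (a, 40, 40), (c, 3, 29), (c, 6, 30), (d, 35, 40), (p, 17, 20), (r, 32, 37), (t, 36, 3), (v, 5, 34), (x, 11, 10), (z, 30, 29)}
Taking the union: {(a, 22, 15), (a, 4, 17), (a, 40, 40), (c, 3, 29), (c, 6, 30), (d, 35, 40), (p, 17, 20), (r, 32, 37), (t, 36, 3), (v, 5, 34), (x, 11, 10), (z, 30, 29)}
Keep only column(s) E, F: {(11, x), (17, p), (22, a), (3, c), (30, z), (32, r), (35, d), (36, t), (4, a), (40, a), (5, v), (6, c)}

{(11, x), (17, p), (22, a), (3, c), (30, z), (32, r), (35, d), (36, t), (4, a), (40, a), (5, v), (6, c)}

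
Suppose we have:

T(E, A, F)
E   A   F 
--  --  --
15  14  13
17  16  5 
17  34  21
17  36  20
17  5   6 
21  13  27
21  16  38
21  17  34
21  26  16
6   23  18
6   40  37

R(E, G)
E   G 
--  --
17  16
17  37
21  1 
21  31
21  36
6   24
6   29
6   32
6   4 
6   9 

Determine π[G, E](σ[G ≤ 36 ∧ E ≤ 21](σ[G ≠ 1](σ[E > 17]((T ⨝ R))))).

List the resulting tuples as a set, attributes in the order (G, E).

{(31, 21), (36, 21)}

Joining T and R on E yields {(17, 16, 5, 16), (17, 16, 5, 37), (17, 34, 21, 16), (17, 34, 21, 37), (17, 36, 20, 16), (17, 36, 20, 37), (17, 5, 6, 16), (17, 5, 6, 37), (21, 13, 27, 1), (21, 13, 27, 31), (21, 13, 27, 36), (21, 16, 38, 1), (21, 16, 38, 31), (21, 16, 38, 36), (21, 17, 34, 1), (21, 17, 34, 31), (21, 17, 34, 36), (21, 26, 16, 1), (21, 26, 16, 31), (21, 26, 16, 36), (6, 23, 18, 24), (6, 23, 18, 29), (6, 23, 18, 32), (6, 23, 18, 4), (6, 23, 18, 9), (6, 40, 37, 24), (6, 40, 37, 29), (6, 40, 37, 32), (6, 40, 37, 4), (6, 40, 37, 9)}.
Filtering on E > 17 leaves {(21, 13, 27, 1), (21, 13, 27, 31), (21, 13, 27, 36), (21, 16, 38, 1), (21, 16, 38, 31), (21, 16, 38, 36), (21, 17, 34, 1), (21, 17, 34, 31), (21, 17, 34, 36), (21, 26, 16, 1), (21, 26, 16, 31), (21, 26, 16, 36)}.
Filtering on G ≠ 1 leaves {(21, 13, 27, 31), (21, 13, 27, 36), (21, 16, 38, 31), (21, 16, 38, 36), (21, 17, 34, 31), (21, 17, 34, 36), (21, 26, 16, 31), (21, 26, 16, 36)}.
Filtering on G ≤ 36 ∧ E ≤ 21 leaves {(21, 13, 27, 31), (21, 13, 27, 36), (21, 16, 38, 31), (21, 16, 38, 36), (21, 17, 34, 31), (21, 17, 34, 36), (21, 26, 16, 31), (21, 26, 16, 36)}.
π_{G, E} gives {(31, 21), (36, 21)} (6 duplicate(s) eliminated).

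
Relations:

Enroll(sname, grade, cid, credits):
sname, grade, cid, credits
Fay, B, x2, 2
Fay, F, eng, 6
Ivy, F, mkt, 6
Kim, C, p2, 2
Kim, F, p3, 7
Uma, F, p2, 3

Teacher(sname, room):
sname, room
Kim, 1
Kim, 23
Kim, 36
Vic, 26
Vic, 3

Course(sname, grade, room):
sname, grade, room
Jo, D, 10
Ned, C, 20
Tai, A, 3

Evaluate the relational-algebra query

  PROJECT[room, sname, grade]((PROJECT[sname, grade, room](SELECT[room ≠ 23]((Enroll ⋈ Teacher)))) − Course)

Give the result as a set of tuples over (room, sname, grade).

{(1, Kim, C), (1, Kim, F), (36, Kim, C), (36, Kim, F)}

Natural join on sname: {(Kim, C, p2, 2, 1), (Kim, C, p2, 2, 23), (Kim, C, p2, 2, 36), (Kim, F, p3, 7, 1), (Kim, F, p3, 7, 23), (Kim, F, p3, 7, 36)}
Selection room ≠ 23: {(Kim, C, p2, 2, 1), (Kim, C, p2, 2, 36), (Kim, F, p3, 7, 1), (Kim, F, p3, 7, 36)}
π[sname, grade, room]: project onto (sname, grade, room) → {(Kim, C, 1), (Kim, C, 36), (Kim, F, 1), (Kim, F, 36)}
Taking the difference: {(Kim, C, 1), (Kim, C, 36), (Kim, F, 1), (Kim, F, 36)}
π[room, sname, grade]: project onto (room, sname, grade) → {(1, Kim, C), (1, Kim, F), (36, Kim, C), (36, Kim, F)}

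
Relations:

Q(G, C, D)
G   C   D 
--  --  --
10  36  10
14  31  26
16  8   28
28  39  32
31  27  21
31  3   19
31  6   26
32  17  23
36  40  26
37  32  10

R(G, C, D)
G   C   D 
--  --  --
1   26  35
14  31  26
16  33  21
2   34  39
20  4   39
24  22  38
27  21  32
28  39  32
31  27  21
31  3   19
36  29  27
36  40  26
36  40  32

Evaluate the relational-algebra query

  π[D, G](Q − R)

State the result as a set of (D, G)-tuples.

{(10, 10), (10, 37), (23, 32), (26, 31), (28, 16)}

Difference: {(10, 36, 10), (14, 31, 26), (16, 8, 28), (28, 39, 32), (31, 27, 21), (31, 3, 19), (31, 6, 26), (32, 17, 23), (36, 40, 26), (37, 32, 10)} with {(1, 26, 35), (14, 31, 26), (16, 33, 21), (2, 34, 39), (20, 4, 39), (24, 22, 38), (27, 21, 32), (28, 39, 32), (31, 27, 21), (31, 3, 19), (36, 29, 27), (36, 40, 26), (36, 40, 32)} → {(10, 36, 10), (16, 8, 28), (31, 6, 26), (32, 17, 23), (37, 32, 10)}
Projecting to D, G: {(10, 10), (10, 37), (23, 32), (26, 31), (28, 16)}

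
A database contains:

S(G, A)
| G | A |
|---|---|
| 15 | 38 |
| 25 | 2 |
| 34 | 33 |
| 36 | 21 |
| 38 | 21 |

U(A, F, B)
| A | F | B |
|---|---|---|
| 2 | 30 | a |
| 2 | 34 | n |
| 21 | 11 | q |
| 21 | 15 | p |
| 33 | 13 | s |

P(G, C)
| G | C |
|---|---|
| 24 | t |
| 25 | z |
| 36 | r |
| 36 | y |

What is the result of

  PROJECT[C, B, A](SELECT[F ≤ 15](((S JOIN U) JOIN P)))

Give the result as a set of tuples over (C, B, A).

{(r, p, 21), (r, q, 21), (y, p, 21), (y, q, 21)}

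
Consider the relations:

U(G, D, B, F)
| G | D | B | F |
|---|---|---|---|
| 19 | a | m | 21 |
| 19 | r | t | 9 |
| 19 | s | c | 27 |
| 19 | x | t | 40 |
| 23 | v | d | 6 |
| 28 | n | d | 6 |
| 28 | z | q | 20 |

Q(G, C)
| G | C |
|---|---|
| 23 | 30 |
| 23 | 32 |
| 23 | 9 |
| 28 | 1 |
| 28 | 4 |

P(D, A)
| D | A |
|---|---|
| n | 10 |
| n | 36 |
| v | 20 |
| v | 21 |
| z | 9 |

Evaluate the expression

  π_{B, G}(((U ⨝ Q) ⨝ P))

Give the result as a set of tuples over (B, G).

{(d, 23), (d, 28), (q, 28)}

Joining U and Q on G yields {(23, v, d, 6, 30), (23, v, d, 6, 32), (23, v, d, 6, 9), (28, n, d, 6, 1), (28, n, d, 6, 4), (28, z, q, 20, 1), (28, z, q, 20, 4)}.
Joining (U ⨝ Q) and P on D yields {(23, v, d, 6, 30, 20), (23, v, d, 6, 30, 21), (23, v, d, 6, 32, 20), (23, v, d, 6, 32, 21), (23, v, d, 6, 9, 20), (23, v, d, 6, 9, 21), (28, n, d, 6, 1, 10), (28, n, d, 6, 1, 36), (28, n, d, 6, 4, 10), (28, n, d, 6, 4, 36), (28, z, q, 20, 1, 9), (28, z, q, 20, 4, 9)}.
π[B, G]: project onto (B, G) (9 duplicate(s) eliminated) → {(d, 23), (d, 28), (q, 28)}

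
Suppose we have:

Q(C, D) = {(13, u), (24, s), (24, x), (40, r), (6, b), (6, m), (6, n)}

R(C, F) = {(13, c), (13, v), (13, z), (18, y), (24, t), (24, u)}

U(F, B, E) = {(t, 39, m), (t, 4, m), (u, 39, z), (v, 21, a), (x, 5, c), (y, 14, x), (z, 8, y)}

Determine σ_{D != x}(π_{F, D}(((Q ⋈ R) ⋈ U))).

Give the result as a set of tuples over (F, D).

{(t, s), (u, s), (v, u), (z, u)}

Q ⋈ R (natural join on C): {(13, u, c), (13, u, v), (13, u, z), (24, s, t), (24, s, u), (24, x, t), (24, x, u)}
(Q ⋈ R) ⋈ U (natural join on F): {(13, u, v, 21, a), (13, u, z, 8, y), (24, s, t, 39, m), (24, s, t, 4, m), (24, s, u, 39, z), (24, x, t, 39, m), (24, x, t, 4, m), (24, x, u, 39, z)}
Projecting to F, D (2 duplicate(s) eliminated): {(t, s), (t, x), (u, s), (u, x), (v, u), (z, u)}
Apply σ_{D != x}; surviving tuples: {(t, s), (u, s), (v, u), (z, u)}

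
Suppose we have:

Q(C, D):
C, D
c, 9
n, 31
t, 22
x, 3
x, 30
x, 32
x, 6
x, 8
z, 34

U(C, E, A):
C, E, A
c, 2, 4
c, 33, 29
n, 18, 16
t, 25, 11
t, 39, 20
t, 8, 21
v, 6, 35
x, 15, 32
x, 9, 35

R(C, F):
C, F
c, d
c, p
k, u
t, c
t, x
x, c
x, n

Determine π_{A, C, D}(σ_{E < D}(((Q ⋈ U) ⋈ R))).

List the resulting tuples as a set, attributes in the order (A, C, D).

{(21, t, 22), (32, x, 30), (32, x, 32), (35, x, 30), (35, x, 32), (4, c, 9)}

Natural join on C: {(c, 9, 2, 4), (c, 9, 33, 29), (n, 31, 18, 16), (t, 22, 25, 11), (t, 22, 39, 20), (t, 22, 8, 21), (x, 3, 15, 32), (x, 3, 9, 35), (x, 30, 15, 32), (x, 30, 9, 35), (x, 32, 15, 32), (x, 32, 9, 35), (x, 6, 15, 32), (x, 6, 9, 35), (x, 8, 15, 32), (x, 8, 9, 35)}
Natural join on C: {(c, 9, 2, 4, d), (c, 9, 2, 4, p), (c, 9, 33, 29, d), (c, 9, 33, 29, p), (t, 22, 25, 11, c), (t, 22, 25, 11, x), (t, 22, 39, 20, c), (t, 22, 39, 20, x), (t, 22, 8, 21, c), (t, 22, 8, 21, x), (x, 3, 15, 32, c), (x, 3, 15, 32, n), (x, 3, 9, 35, c), (x, 3, 9, 35, n), (x, 30, 15, 32, c), (x, 30, 15, 32, n), (x, 30, 9, 35, c), (x, 30, 9, 35, n), (x, 32, 15, 32, c), (x, 32, 15, 32, n), (x, 32, 9, 35, c), (x, 32, 9, 35, n), (x, 6, 15, 32, c), (x, 6, 15, 32, n), (x, 6, 9, 35, c), (x, 6, 9, 35, n), (x, 8, 15, 32, c), (x, 8, 15, 32, n), (x, 8, 9, 35, c), (x, 8, 9, 35, n)}
Apply σ_{E < D}; surviving tuples: {(c, 9, 2, 4, d), (c, 9, 2, 4, p), (t, 22, 8, 21, c), (t, 22, 8, 21, x), (x, 30, 15, 32, c), (x, 30, 15, 32, n), (x, 30, 9, 35, c), (x, 30, 9, 35, n), (x, 32, 15, 32, c), (x, 32, 15, 32, n), (x, 32, 9, 35, c), (x, 32, 9, 35, n)}
Projecting to A, C, D (6 duplicate(s) eliminated): {(21, t, 22), (32, x, 30), (32, x, 32), (35, x, 30), (35, x, 32), (4, c, 9)}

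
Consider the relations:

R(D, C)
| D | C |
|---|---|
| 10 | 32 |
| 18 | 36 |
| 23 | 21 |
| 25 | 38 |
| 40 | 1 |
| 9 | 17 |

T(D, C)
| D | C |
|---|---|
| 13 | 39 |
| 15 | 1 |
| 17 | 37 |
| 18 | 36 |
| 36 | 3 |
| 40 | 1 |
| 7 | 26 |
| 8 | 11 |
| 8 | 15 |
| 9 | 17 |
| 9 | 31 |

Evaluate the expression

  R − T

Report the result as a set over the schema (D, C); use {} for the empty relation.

{(10, 32), (23, 21), (25, 38)}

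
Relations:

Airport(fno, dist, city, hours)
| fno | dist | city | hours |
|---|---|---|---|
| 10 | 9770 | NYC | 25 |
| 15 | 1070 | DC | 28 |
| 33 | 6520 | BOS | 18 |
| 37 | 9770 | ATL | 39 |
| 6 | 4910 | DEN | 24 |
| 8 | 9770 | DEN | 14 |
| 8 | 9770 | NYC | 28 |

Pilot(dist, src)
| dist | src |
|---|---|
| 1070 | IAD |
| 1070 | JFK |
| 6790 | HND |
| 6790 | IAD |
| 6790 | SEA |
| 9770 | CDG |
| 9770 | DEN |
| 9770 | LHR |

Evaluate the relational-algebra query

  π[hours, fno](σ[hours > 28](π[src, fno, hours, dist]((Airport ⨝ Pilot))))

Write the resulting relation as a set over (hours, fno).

{(39, 37)}

Natural join on dist: {(10, 9770, NYC, 25, CDG), (10, 9770, NYC, 25, DEN), (10, 9770, NYC, 25, LHR), (15, 1070, DC, 28, IAD), (15, 1070, DC, 28, JFK), (37, 9770, ATL, 39, CDG), (37, 9770, ATL, 39, DEN), (37, 9770, ATL, 39, LHR), (8, 9770, DEN, 14, CDG), (8, 9770, DEN, 14, DEN), (8, 9770, DEN, 14, LHR), (8, 9770, NYC, 28, CDG), (8, 9770, NYC, 28, DEN), (8, 9770, NYC, 28, LHR)}
π[src, fno, hours, dist]: project onto (src, fno, hours, dist) → {(CDG, 10, 25, 9770), (CDG, 37, 39, 9770), (CDG, 8, 14, 9770), (CDG, 8, 28, 9770), (DEN, 10, 25, 9770), (DEN, 37, 39, 9770), (DEN, 8, 14, 9770), (DEN, 8, 28, 9770), (IAD, 15, 28, 1070), (JFK, 15, 28, 1070), (LHR, 10, 25, 9770), (LHR, 37, 39, 9770), (LHR, 8, 14, 9770), (LHR, 8, 28, 9770)}
Apply σ_{hours > 28}; surviving tuples: {(CDG, 37, 39, 9770), (DEN, 37, 39, 9770), (LHR, 37, 39, 9770)}
π[hours, fno]: project onto (hours, fno) (2 duplicate(s) eliminated) → {(39, 37)}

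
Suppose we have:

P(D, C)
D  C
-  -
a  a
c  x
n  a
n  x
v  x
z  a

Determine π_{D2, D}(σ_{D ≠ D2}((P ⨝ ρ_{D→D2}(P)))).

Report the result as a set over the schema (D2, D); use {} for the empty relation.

ρ[D→D2]: schema becomes (D2, C); tuples unchanged.
P ⋈ ρ_{D→D2}(P) (natural join on C): {(a, a, a), (a, a, n), (a, a, z), (c, x, c), (c, x, n), (c, x, v), (n, a, a), (n, a, n), (n, a, z), (n, x, c), (n, x, n), (n, x, v), (v, x, c), (v, x, n), (v, x, v), (z, a, a), (z, a, n), (z, a, z)}
σ[D ≠ D2]: keep tuples satisfying D ≠ D2 → {(a, a, n), (a, a, z), (c, x, n), (c, x, v), (n, a, a), (n, a, z), (n, x, c), (n, x, v), (v, x, c), (v, x, n), (z, a, a), (z, a, n)}
π_{D2, D} gives {(a, n), (a, z), (c, n), (c, v), (n, a), (n, c), (n, v), (n, z), (v, c), (v, n), (z, a), (z, n)}.

{(a, n), (a, z), (c, n), (c, v), (n, a), (n, c), (n, v), (n, z), (v, c), (v, n), (z, a), (z, n)}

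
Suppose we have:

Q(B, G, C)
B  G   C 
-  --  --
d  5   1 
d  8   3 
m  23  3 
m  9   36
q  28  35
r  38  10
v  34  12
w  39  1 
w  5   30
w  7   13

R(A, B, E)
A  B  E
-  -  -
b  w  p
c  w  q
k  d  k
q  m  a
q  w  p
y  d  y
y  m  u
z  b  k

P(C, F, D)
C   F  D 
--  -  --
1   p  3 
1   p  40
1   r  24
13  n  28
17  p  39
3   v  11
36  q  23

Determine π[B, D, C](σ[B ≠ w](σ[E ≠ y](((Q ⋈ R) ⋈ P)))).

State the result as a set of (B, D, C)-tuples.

{(d, 11, 3), (d, 24, 1), (d, 3, 1), (d, 40, 1), (m, 11, 3), (m, 23, 36)}

Joining Q and R on B yields {(d, 5, 1, k, k), (d, 5, 1, y, y), (d, 8, 3, k, k), (d, 8, 3, y, y), (m, 23, 3, q, a), (m, 23, 3, y, u), (m, 9, 36, q, a), (m, 9, 36, y, u), (w, 39, 1, b, p), (w, 39, 1, c, q), (w, 39, 1, q, p), (w, 5, 30, b, p), (w, 5, 30, c, q), (w, 5, 30, q, p), (w, 7, 13, b, p), (w, 7, 13, c, q), (w, 7, 13, q, p)}.
Joining (Q ⋈ R) and P on C yields {(d, 5, 1, k, k, p, 3), (d, 5, 1, k, k, p, 40), (d, 5, 1, k, k, r, 24), (d, 5, 1, y, y, p, 3), (d, 5, 1, y, y, p, 40), (d, 5, 1, y, y, r, 24), (d, 8, 3, k, k, v, 11), (d, 8, 3, y, y, v, 11), (m, 23, 3, q, a, v, 11), (m, 23, 3, y, u, v, 11), (m, 9, 36, q, a, q, 23), (m, 9, 36, y, u, q, 23), (w, 39, 1, b, p, p, 3), (w, 39, 1, b, p, p, 40), (w, 39, 1, b, p, r, 24), (w, 39, 1, c, q, p, 3), (w, 39, 1, c, q, p, 40), (w, 39, 1, c, q, r, 24), (w, 39, 1, q, p, p, 3), (w, 39, 1, q, p, p, 40), (w, 39, 1, q, p, r, 24), (w, 7, 13, b, p, n, 28), (w, 7, 13, c, q, n, 28), (w, 7, 13, q, p, n, 28)}.
Selection E ≠ y: {(d, 5, 1, k, k, p, 3), (d, 5, 1, k, k, p, 40), (d, 5, 1, k, k, r, 24), (d, 8, 3, k, k, v, 11), (m, 23, 3, q, a, v, 11), (m, 23, 3, y, u, v, 11), (m, 9, 36, q, a, q, 23), (m, 9, 36, y, u, q, 23), (w, 39, 1, b, p, p, 3), (w, 39, 1, b, p, p, 40), (w, 39, 1, b, p, r, 24), (w, 39, 1, c, q, p, 3), (w, 39, 1, c, q, p, 40), (w, 39, 1, c, q, r, 24), (w, 39, 1, q, p, p, 3), (w, 39, 1, q, p, p, 40), (w, 39, 1, q, p, r, 24), (w, 7, 13, b, p, n, 28), (w, 7, 13, c, q, n, 28), (w, 7, 13, q, p, n, 28)}
Selection B ≠ w: {(d, 5, 1, k, k, p, 3), (d, 5, 1, k, k, p, 40), (d, 5, 1, k, k, r, 24), (d, 8, 3, k, k, v, 11), (m, 23, 3, q, a, v, 11), (m, 23, 3, y, u, v, 11), (m, 9, 36, q, a, q, 23), (m, 9, 36, y, u, q, 23)}
Projecting to B, D, C (2 duplicate(s) eliminated): {(d, 11, 3), (d, 24, 1), (d, 3, 1), (d, 40, 1), (m, 11, 3), (m, 23, 36)}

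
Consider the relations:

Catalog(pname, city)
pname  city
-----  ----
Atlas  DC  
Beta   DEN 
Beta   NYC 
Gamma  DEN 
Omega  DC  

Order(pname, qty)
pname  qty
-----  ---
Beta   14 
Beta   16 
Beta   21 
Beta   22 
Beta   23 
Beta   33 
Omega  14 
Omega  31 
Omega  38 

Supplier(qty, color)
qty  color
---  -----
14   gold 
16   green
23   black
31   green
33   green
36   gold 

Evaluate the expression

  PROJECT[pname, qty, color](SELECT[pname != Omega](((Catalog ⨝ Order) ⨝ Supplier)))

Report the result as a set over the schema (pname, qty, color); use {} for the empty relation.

{(Beta, 14, gold), (Beta, 16, green), (Beta, 23, black), (Beta, 33, green)}

Joining Catalog and Order on pname yields {(Beta, DEN, 14), (Beta, DEN, 16), (Beta, DEN, 21), (Beta, DEN, 22), (Beta, DEN, 23), (Beta, DEN, 33), (Beta, NYC, 14), (Beta, NYC, 16), (Beta, NYC, 21), (Beta, NYC, 22), (Beta, NYC, 23), (Beta, NYC, 33), (Omega, DC, 14), (Omega, DC, 31), (Omega, DC, 38)}.
Joining (Catalog ⨝ Order) and Supplier on qty yields {(Beta, DEN, 14, gold), (Beta, DEN, 16, green), (Beta, DEN, 23, black), (Beta, DEN, 33, green), (Beta, NYC, 14, gold), (Beta, NYC, 16, green), (Beta, NYC, 23, black), (Beta, NYC, 33, green), (Omega, DC, 14, gold), (Omega, DC, 31, green)}.
Selection pname != Omega: {(Beta, DEN, 14, gold), (Beta, DEN, 16, green), (Beta, DEN, 23, black), (Beta, DEN, 33, green), (Beta, NYC, 14, gold), (Beta, NYC, 16, green), (Beta, NYC, 23, black), (Beta, NYC, 33, green)}
Keep only column(s) pname, qty, color (4 duplicate(s) eliminated): {(Beta, 14, gold), (Beta, 16, green), (Beta, 23, black), (Beta, 33, green)}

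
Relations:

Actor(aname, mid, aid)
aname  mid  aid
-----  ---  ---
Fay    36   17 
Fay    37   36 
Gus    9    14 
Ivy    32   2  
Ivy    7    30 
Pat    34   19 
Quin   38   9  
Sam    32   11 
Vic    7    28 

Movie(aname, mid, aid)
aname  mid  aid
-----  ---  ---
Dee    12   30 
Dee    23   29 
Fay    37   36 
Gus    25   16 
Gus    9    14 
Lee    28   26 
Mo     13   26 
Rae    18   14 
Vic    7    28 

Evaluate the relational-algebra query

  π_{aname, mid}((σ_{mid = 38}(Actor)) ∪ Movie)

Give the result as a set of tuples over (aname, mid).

{(Dee, 12), (Dee, 23), (Fay, 37), (Gus, 25), (Gus, 9), (Lee, 28), (Mo, 13), (Quin, 38), (Rae, 18), (Vic, 7)}

σ[mid = 38]: keep tuples satisfying mid = 38 → {(Quin, 38, 9)}
Set union of the two operands is {(Dee, 12, 30), (Dee, 23, 29), (Fay, 37, 36), (Gus, 25, 16), (Gus, 9, 14), (Lee, 28, 26), (Mo, 13, 26), (Quin, 38, 9), (Rae, 18, 14), (Vic, 7, 28)}.
π_{aname, mid} gives {(Dee, 12), (Dee, 23), (Fay, 37), (Gus, 25), (Gus, 9), (Lee, 28), (Mo, 13), (Quin, 38), (Rae, 18), (Vic, 7)}.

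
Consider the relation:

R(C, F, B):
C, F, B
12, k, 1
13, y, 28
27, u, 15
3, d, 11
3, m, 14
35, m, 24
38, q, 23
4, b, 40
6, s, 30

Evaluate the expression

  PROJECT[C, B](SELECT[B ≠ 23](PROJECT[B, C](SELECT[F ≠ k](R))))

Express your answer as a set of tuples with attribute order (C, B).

Filtering on F ≠ k leaves {(13, y, 28), (27, u, 15), (3, d, 11), (3, m, 14), (35, m, 24), (38, q, 23), (4, b, 40), (6, s, 30)}.
Keep only column(s) B, C: {(11, 3), (14, 3), (15, 27), (23, 38), (24, 35), (28, 13), (30, 6), (40, 4)}
Filtering on B ≠ 23 leaves {(11, 3), (14, 3), (15, 27), (24, 35), (28, 13), (30, 6), (40, 4)}.
Keep only column(s) C, B: {(13, 28), (27, 15), (3, 11), (3, 14), (35, 24), (4, 40), (6, 30)}

{(13, 28), (27, 15), (3, 11), (3, 14), (35, 24), (4, 40), (6, 30)}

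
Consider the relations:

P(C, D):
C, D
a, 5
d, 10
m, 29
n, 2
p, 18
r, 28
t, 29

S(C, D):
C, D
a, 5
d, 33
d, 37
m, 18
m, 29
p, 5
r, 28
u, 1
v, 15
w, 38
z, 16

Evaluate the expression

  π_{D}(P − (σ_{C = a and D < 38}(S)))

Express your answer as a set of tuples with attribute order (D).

{10, 18, 2, 28, 29}

Filtering on C = a and D < 38 leaves {(a, 5)}.
Taking the difference: {(d, 10), (m, 29), (n, 2), (p, 18), (r, 28), (t, 29)}
π[D]: project onto (D) (1 duplicate(s) eliminated) → {10, 18, 2, 28, 29}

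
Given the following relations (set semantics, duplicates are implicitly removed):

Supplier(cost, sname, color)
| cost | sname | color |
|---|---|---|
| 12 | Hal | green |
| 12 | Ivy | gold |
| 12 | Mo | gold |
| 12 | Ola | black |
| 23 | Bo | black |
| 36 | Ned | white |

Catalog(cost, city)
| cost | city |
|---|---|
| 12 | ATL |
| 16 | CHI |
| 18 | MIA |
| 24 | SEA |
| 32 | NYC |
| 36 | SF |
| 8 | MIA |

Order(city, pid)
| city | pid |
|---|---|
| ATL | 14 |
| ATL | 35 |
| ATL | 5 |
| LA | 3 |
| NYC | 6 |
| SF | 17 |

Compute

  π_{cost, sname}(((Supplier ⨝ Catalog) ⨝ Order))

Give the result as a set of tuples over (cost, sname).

{(12, Hal), (12, Ivy), (12, Mo), (12, Ola), (36, Ned)}

Joining Supplier and Catalog on cost yields {(12, Hal, green, ATL), (12, Ivy, gold, ATL), (12, Mo, gold, ATL), (12, Ola, black, ATL), (36, Ned, white, SF)}.
Joining (Supplier ⨝ Catalog) and Order on city yields {(12, Hal, green, ATL, 14), (12, Hal, green, ATL, 35), (12, Hal, green, ATL, 5), (12, Ivy, gold, ATL, 14), (12, Ivy, gold, ATL, 35), (12, Ivy, gold, ATL, 5), (12, Mo, gold, ATL, 14), (12, Mo, gold, ATL, 35), (12, Mo, gold, ATL, 5), (12, Ola, black, ATL, 14), (12, Ola, black, ATL, 35), (12, Ola, black, ATL, 5), (36, Ned, white, SF, 17)}.
Keep only column(s) cost, sname (8 duplicate(s) eliminated): {(12, Hal), (12, Ivy), (12, Mo), (12, Ola), (36, Ned)}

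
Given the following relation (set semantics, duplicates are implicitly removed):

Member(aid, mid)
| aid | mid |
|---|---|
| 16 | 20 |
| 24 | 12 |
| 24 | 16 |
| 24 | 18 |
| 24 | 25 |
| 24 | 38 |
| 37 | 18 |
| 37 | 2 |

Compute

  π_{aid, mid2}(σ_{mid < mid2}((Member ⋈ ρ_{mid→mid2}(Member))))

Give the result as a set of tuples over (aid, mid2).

ρ[mid→mid2]: schema becomes (aid, mid2); tuples unchanged.
Joining Member and ρ_{mid→mid2}(Member) on aid yields {(16, 20, 20), (24, 12, 12), (24, 12, 16), (24, 12, 18), (24, 12, 25), (24, 12, 38), (24, 16, 12), (24, 16, 16), (24, 16, 18), (24, 16, 25), (24, 16, 38), (24, 18, 12), (24, 18, 16), (24, 18, 18), (24, 18, 25), (24, 18, 38), (24, 25, 12), (24, 25, 16), (24, 25, 18), (24, 25, 25), (24, 25, 38), (24, 38, 12), (24, 38, 16), (24, 38, 18), (24, 38, 25), (24, 38, 38), (37, 18, 18), (37, 18, 2), (37, 2, 18), (37, 2, 2)}.
Filtering on mid < mid2 leaves {(24, 12, 16), (24, 12, 18), (24, 12, 25), (24, 12, 38), (24, 16, 18), (24, 16, 25), (24, 16, 38), (24, 18, 25), (24, 18, 38), (24, 25, 38), (37, 2, 18)}.
π[aid, mid2]: project onto (aid, mid2) (6 duplicate(s) eliminated) → {(24, 16), (24, 18), (24, 25), (24, 38), (37, 18)}

{(24, 16), (24, 18), (24, 25), (24, 38), (37, 18)}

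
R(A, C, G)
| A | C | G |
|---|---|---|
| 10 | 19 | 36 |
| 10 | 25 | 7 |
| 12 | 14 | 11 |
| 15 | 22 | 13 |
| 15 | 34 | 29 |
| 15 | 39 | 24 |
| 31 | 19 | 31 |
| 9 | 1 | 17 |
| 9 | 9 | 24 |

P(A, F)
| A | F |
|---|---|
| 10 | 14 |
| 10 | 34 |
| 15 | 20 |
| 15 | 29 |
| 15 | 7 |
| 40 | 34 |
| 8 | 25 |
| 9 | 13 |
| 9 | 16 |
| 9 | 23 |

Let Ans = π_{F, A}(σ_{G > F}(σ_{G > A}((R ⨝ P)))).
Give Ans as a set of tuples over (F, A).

{(13, 9), (14, 10), (16, 9), (20, 15), (23, 9), (34, 10), (7, 15)}

Natural join on A: {(10, 19, 36, 14), (10, 19, 36, 34), (10, 25, 7, 14), (10, 25, 7, 34), (15, 22, 13, 20), (15, 22, 13, 29), (15, 22, 13, 7), (15, 34, 29, 20), (15, 34, 29, 29), (15, 34, 29, 7), (15, 39, 24, 20), (15, 39, 24, 29), (15, 39, 24, 7), (9, 1, 17, 13), (9, 1, 17, 16), (9, 1, 17, 23), (9, 9, 24, 13), (9, 9, 24, 16), (9, 9, 24, 23)}
Filtering on G > A leaves {(10, 19, 36, 14), (10, 19, 36, 34), (15, 34, 29, 20), (15, 34, 29, 29), (15, 34, 29, 7), (15, 39, 24, 20), (15, 39, 24, 29), (15, 39, 24, 7), (9, 1, 17, 13), (9, 1, 17, 16), (9, 1, 17, 23), (9, 9, 24, 13), (9, 9, 24, 16), (9, 9, 24, 23)}.
Filtering on G > F leaves {(10, 19, 36, 14), (10, 19, 36, 34), (15, 34, 29, 20), (15, 34, 29, 7), (15, 39, 24, 20), (15, 39, 24, 7), (9, 1, 17, 13), (9, 1, 17, 16), (9, 9, 24, 13), (9, 9, 24, 16), (9, 9, 24, 23)}.
π_{F, A} gives {(13, 9), (14, 10), (16, 9), (20, 15), (23, 9), (34, 10), (7, 15)} (4 duplicate(s) eliminated).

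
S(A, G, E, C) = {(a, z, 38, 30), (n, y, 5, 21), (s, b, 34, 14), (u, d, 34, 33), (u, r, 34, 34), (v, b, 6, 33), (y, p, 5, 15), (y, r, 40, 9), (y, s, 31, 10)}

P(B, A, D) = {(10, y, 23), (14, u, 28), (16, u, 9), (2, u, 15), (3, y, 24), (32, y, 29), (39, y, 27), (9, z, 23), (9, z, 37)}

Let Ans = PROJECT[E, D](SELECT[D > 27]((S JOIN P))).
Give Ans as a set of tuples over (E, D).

{(31, 29), (34, 28), (40, 29), (5, 29)}

S ⋈ P (natural join on A): {(u, d, 34, 33, 14, 28), (u, d, 34, 33, 16, 9), (u, d, 34, 33, 2, 15), (u, r, 34, 34, 14, 28), (u, r, 34, 34, 16, 9), (u, r, 34, 34, 2, 15), (y, p, 5, 15, 10, 23), (y, p, 5, 15, 3, 24), (y, p, 5, 15, 32, 29), (y, p, 5, 15, 39, 27), (y, r, 40, 9, 10, 23), (y, r, 40, 9, 3, 24), (y, r, 40, 9, 32, 29), (y, r, 40, 9, 39, 27), (y, s, 31, 10, 10, 23), (y, s, 31, 10, 3, 24), (y, s, 31, 10, 32, 29), (y, s, 31, 10, 39, 27)}
Selection D > 27: {(u, d, 34, 33, 14, 28), (u, r, 34, 34, 14, 28), (y, p, 5, 15, 32, 29), (y, r, 40, 9, 32, 29), (y, s, 31, 10, 32, 29)}
Projecting to E, D (1 duplicate(s) eliminated): {(31, 29), (34, 28), (40, 29), (5, 29)}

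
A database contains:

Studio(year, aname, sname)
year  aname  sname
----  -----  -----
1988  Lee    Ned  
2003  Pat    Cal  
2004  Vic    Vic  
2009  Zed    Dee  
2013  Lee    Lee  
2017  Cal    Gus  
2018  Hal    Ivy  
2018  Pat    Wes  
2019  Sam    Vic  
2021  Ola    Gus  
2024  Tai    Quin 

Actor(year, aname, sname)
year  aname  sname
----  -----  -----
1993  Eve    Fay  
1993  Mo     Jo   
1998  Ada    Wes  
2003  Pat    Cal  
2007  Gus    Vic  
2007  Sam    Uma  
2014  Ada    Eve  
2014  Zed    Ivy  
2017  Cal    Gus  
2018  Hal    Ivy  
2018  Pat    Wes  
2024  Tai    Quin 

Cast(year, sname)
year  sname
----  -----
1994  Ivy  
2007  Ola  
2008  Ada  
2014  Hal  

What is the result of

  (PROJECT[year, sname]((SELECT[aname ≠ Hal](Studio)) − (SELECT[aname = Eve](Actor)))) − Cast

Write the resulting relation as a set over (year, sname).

{(1988, Ned), (2003, Cal), (2004, Vic), (2009, Dee), (2013, Lee), (2017, Gus), (2018, Wes), (2019, Vic), (2021, Gus), (2024, Quin)}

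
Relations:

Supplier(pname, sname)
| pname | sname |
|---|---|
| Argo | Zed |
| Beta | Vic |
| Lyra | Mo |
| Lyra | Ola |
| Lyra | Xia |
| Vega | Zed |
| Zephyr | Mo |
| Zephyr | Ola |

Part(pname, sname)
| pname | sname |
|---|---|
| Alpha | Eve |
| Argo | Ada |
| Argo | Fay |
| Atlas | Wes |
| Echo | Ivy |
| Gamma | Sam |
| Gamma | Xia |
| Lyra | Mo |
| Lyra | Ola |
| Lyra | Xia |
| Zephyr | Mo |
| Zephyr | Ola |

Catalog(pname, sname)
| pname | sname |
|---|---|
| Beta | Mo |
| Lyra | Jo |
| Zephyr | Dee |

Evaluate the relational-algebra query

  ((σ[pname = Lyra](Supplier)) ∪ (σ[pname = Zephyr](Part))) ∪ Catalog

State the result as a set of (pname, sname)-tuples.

σ[pname = Lyra]: keep tuples satisfying pname = Lyra → {(Lyra, Mo), (Lyra, Ola), (Lyra, Xia)}
σ[pname = Zephyr]: keep tuples satisfying pname = Zephyr → {(Zephyr, Mo), (Zephyr, Ola)}
Union: {(Lyra, Mo), (Lyra, Ola), (Lyra, Xia)} with {(Zephyr, Mo), (Zephyr, Ola)} → {(Lyra, Mo), (Lyra, Ola), (Lyra, Xia), (Zephyr, Mo), (Zephyr, Ola)}
Union: {(Lyra, Mo), (Lyra, Ola), (Lyra, Xia), (Zephyr, Mo), (Zephyr, Ola)} with {(Beta, Mo), (Lyra, Jo), (Zephyr, Dee)} → {(Beta, Mo), (Lyra, Jo), (Lyra, Mo), (Lyra, Ola), (Lyra, Xia), (Zephyr, Dee), (Zephyr, Mo), (Zephyr, Ola)}

{(Beta, Mo), (Lyra, Jo), (Lyra, Mo), (Lyra, Ola), (Lyra, Xia), (Zephyr, Dee), (Zephyr, Mo), (Zephyr, Ola)}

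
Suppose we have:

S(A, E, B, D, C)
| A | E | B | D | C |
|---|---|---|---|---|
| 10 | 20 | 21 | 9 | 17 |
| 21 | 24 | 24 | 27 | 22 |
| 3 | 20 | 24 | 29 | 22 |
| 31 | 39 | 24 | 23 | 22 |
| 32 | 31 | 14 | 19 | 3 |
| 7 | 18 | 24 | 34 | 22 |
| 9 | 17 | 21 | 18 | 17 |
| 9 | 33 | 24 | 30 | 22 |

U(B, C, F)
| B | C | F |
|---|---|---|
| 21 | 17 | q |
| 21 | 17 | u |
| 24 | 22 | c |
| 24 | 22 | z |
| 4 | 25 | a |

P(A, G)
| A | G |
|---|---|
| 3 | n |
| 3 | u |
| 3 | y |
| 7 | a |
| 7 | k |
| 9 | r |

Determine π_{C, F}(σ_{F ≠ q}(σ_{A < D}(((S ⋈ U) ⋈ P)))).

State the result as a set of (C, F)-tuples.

Natural join on B, C: {(10, 20, 21, 9, 17, q), (10, 20, 21, 9, 17, u), (21, 24, 24, 27, 22, c), (21, 24, 24, 27, 22, z), (3, 20, 24, 29, 22, c), (3, 20, 24, 29, 22, z), (31, 39, 24, 23, 22, c), (31, 39, 24, 23, 22, z), (7, 18, 24, 34, 22, c), (7, 18, 24, 34, 22, z), (9, 17, 21, 18, 17, q), (9, 17, 21, 18, 17, u), (9, 33, 24, 30, 22, c), (9, 33, 24, 30, 22, z)}
Natural join on A: {(3, 20, 24, 29, 22, c, n), (3, 20, 24, 29, 22, c, u), (3, 20, 24, 29, 22, c, y), (3, 20, 24, 29, 22, z, n), (3, 20, 24, 29, 22, z, u), (3, 20, 24, 29, 22, z, y), (7, 18, 24, 34, 22, c, a), (7, 18, 24, 34, 22, c, k), (7, 18, 24, 34, 22, z, a), (7, 18, 24, 34, 22, z, k), (9, 17, 21, 18, 17, q, r), (9, 17, 21, 18, 17, u, r), (9, 33, 24, 30, 22, c, r), (9, 33, 24, 30, 22, z, r)}
Apply σ_{A < D}; surviving tuples: {(3, 20, 24, 29, 22, c, n), (3, 20, 24, 29, 22, c, u), (3, 20, 24, 29, 22, c, y), (3, 20, 24, 29, 22, z, n), (3, 20, 24, 29, 22, z, u), (3, 20, 24, 29, 22, z, y), (7, 18, 24, 34, 22, c, a), (7, 18, 24, 34, 22, c, k), (7, 18, 24, 34, 22, z, a), (7, 18, 24, 34, 22, z, k), (9, 17, 21, 18, 17, q, r), (9, 17, 21, 18, 17, u, r), (9, 33, 24, 30, 22, c, r), (9, 33, 24, 30, 22, z, r)}
Apply σ_{F ≠ q}; surviving tuples: {(3, 20, 24, 29, 22, c, n), (3, 20, 24, 29, 22, c, u), (3, 20, 24, 29, 22, c, y), (3, 20, 24, 29, 22, z, n), (3, 20, 24, 29, 22, z, u), (3, 20, 24, 29, 22, z, y), (7, 18, 24, 34, 22, c, a), (7, 18, 24, 34, 22, c, k), (7, 18, 24, 34, 22, z, a), (7, 18, 24, 34, 22, z, k), (9, 17, 21, 18, 17, u, r), (9, 33, 24, 30, 22, c, r), (9, 33, 24, 30, 22, z, r)}
π_{C, F} gives {(17, u), (22, c), (22, z)} (10 duplicate(s) eliminated).

{(17, u), (22, c), (22, z)}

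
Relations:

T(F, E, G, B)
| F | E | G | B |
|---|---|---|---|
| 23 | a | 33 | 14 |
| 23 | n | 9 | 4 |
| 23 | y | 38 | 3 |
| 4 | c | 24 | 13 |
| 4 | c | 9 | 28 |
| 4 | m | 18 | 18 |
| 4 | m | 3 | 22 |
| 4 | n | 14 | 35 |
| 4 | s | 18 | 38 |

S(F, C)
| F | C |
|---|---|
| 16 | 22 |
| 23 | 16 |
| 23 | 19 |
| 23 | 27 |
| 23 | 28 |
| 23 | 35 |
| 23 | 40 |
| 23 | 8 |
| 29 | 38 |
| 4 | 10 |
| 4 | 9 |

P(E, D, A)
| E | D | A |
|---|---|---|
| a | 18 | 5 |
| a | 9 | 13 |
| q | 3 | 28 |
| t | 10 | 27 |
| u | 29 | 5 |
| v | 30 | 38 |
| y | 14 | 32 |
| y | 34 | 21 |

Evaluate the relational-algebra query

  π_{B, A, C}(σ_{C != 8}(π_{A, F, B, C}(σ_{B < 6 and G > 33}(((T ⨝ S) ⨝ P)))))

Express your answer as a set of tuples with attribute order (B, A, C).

Joining T and S on F yields {(23, a, 33, 14, 16), (23, a, 33, 14, 19), (23, a, 33, 14, 27), (23, a, 33, 14, 28), (23, a, 33, 14, 35), (23, a, 33, 14, 40), (23, a, 33, 14, 8), (23, n, 9, 4, 16), (23, n, 9, 4, 19), (23, n, 9, 4, 27), (23, n, 9, 4, 28), (23, n, 9, 4, 35), (23, n, 9, 4, 40), (23, n, 9, 4, 8), (23, y, 38, 3, 16), (23, y, 38, 3, 19), (23, y, 38, 3, 27), (23, y, 38, 3, 28), (23, y, 38, 3, 35), (23, y, 38, 3, 40), (23, y, 38, 3, 8), (4, c, 24, 13, 10), (4, c, 24, 13, 9), (4, c, 9, 28, 10), (4, c, 9, 28, 9), (4, m, 18, 18, 10), (4, m, 18, 18, 9), (4, m, 3, 22, 10), (4, m, 3, 22, 9), (4, n, 14, 35, 10), (4, n, 14, 35, 9), (4, s, 18, 38, 10), (4, s, 18, 38, 9)}.
Joining (T ⨝ S) and P on E yields {(23, a, 33, 14, 16, 18, 5), (23, a, 33, 14, 16, 9, 13), (23, a, 33, 14, 19, 18, 5), (23, a, 33, 14, 19, 9, 13), (23, a, 33, 14, 27, 18, 5), (23, a, 33, 14, 27, 9, 13), (23, a, 33, 14, 28, 18, 5), (23, a, 33, 14, 28, 9, 13), (23, a, 33, 14, 35, 18, 5), (23, a, 33, 14, 35, 9, 13), (23, a, 33, 14, 40, 18, 5), (23, a, 33, 14, 40, 9, 13), (23, a, 33, 14, 8, 18, 5), (23, a, 33, 14, 8, 9, 13), (23, y, 38, 3, 16, 14, 32), (23, y, 38, 3, 16, 34, 21), (23, y, 38, 3, 19, 14, 32), (23, y, 38, 3, 19, 34, 21), (23, y, 38, 3, 27, 14, 32), (23, y, 38, 3, 27, 34, 21), (23, y, 38, 3, 28, 14, 32), (23, y, 38, 3, 28, 34, 21), (23, y, 38, 3, 35, 14, 32), (23, y, 38, 3, 35, 34, 21), (23, y, 38, 3, 40, 14, 32), (23, y, 38, 3, 40, 34, 21), (23, y, 38, 3, 8, 14, 32), (23, y, 38, 3, 8, 34, 21)}.
Apply σ_{B < 6 and G > 33}; surviving tuples: {(23, y, 38, 3, 16, 14, 32), (23, y, 38, 3, 16, 34, 21), (23, y, 38, 3, 19, 14, 32), (23, y, 38, 3, 19, 34, 21), (23, y, 38, 3, 27, 14, 32), (23, y, 38, 3, 27, 34, 21), (23, y, 38, 3, 28, 14, 32), (23, y, 38, 3, 28, 34, 21), (23, y, 38, 3, 35, 14, 32), (23, y, 38, 3, 35, 34, 21), (23, y, 38, 3, 40, 14, 32), (23, y, 38, 3, 40, 34, 21), (23, y, 38, 3, 8, 14, 32), (23, y, 38, 3, 8, 34, 21)}
Keep only column(s) A, F, B, C: {(21, 23, 3, 16), (21, 23, 3, 19), (21, 23, 3, 27), (21, 23, 3, 28), (21, 23, 3, 35), (21, 23, 3, 40), (21, 23, 3, 8), (32, 23, 3, 16), (32, 23, 3, 19), (32, 23, 3, 27), (32, 23, 3, 28), (32, 23, 3, 35), (32, 23, 3, 40), (32, 23, 3, 8)}
Apply σ_{C != 8}; surviving tuples: {(21, 23, 3, 16), (21, 23, 3, 19), (21, 23, 3, 27), (21, 23, 3, 28), (21, 23, 3, 35), (21, 23, 3, 40), (32, 23, 3, 16), (32, 23, 3, 19), (32, 23, 3, 27), (32, 23, 3, 28), (32, 23, 3, 35), (32, 23, 3, 40)}
Keep only column(s) B, A, C: {(3, 21, 16), (3, 21, 19), (3, 21, 27), (3, 21, 28), (3, 21, 35), (3, 21, 40), (3, 32, 16), (3, 32, 19), (3, 32, 27), (3, 32, 28), (3, 32, 35), (3, 32, 40)}

{(3, 21, 16), (3, 21, 19), (3, 21, 27), (3, 21, 28), (3, 21, 35), (3, 21, 40), (3, 32, 16), (3, 32, 19), (3, 32, 27), (3, 32, 28), (3, 32, 35), (3, 32, 40)}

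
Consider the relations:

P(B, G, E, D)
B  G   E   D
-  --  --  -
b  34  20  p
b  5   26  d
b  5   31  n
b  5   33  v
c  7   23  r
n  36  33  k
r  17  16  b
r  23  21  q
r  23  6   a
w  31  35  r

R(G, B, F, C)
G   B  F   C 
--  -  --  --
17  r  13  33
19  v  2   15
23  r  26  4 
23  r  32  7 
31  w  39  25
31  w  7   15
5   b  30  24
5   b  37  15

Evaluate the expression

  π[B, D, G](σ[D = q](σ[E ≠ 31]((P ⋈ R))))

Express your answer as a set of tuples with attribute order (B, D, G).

{(r, q, 23)}

Natural join on B, G: {(b, 5, 26, d, 30, 24), (b, 5, 26, d, 37, 15), (b, 5, 31, n, 30, 24), (b, 5, 31, n, 37, 15), (b, 5, 33, v, 30, 24), (b, 5, 33, v, 37, 15), (r, 17, 16, b, 13, 33), (r, 23, 21, q, 26, 4), (r, 23, 21, q, 32, 7), (r, 23, 6, a, 26, 4), (r, 23, 6, a, 32, 7), (w, 31, 35, r, 39, 25), (w, 31, 35, r, 7, 15)}
Selection E ≠ 31: {(b, 5, 26, d, 30, 24), (b, 5, 26, d, 37, 15), (b, 5, 33, v, 30, 24), (b, 5, 33, v, 37, 15), (r, 17, 16, b, 13, 33), (r, 23, 21, q, 26, 4), (r, 23, 21, q, 32, 7), (r, 23, 6, a, 26, 4), (r, 23, 6, a, 32, 7), (w, 31, 35, r, 39, 25), (w, 31, 35, r, 7, 15)}
Selection D = q: {(r, 23, 21, q, 26, 4), (r, 23, 21, q, 32, 7)}
Projecting to B, D, G (1 duplicate(s) eliminated): {(r, q, 23)}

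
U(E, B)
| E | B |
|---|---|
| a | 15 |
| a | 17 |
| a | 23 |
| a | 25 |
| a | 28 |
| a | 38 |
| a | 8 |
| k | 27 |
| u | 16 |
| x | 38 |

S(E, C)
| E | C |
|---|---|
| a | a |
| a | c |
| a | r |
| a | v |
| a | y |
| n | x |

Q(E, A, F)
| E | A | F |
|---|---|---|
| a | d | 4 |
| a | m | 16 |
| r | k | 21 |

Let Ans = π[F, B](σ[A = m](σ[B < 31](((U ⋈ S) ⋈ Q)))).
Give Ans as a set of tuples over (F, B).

{(16, 15), (16, 17), (16, 23), (16, 25), (16, 28), (16, 8)}

Natural join on E: {(a, 15, a), (a, 15, c), (a, 15, r), (a, 15, v), (a, 15, y), (a, 17, a), (a, 17, c), (a, 17, r), (a, 17, v), (a, 17, y), (a, 23, a), (a, 23, c), (a, 23, r), (a, 23, v), (a, 23, y), (a, 25, a), (a, 25, c), (a, 25, r), (a, 25, v), (a, 25, y), (a, 28, a), (a, 28, c), (a, 28, r), (a, 28, v), (a, 28, y), (a, 38, a), (a, 38, c), (a, 38, r), (a, 38, v), (a, 38, y), (a, 8, a), (a, 8, c), (a, 8, r), (a, 8, v), (a, 8, y)}
Natural join on E: {(a, 15, a, d, 4), (a, 15, a, m, 16), (a, 15, c, d, 4), (a, 15, c, m, 16), (a, 15, r, d, 4), (a, 15, r, m, 16), (a, 15, v, d, 4), (a, 15, v, m, 16), (a, 15, y, d, 4), (a, 15, y, m, 16), (a, 17, a, d, 4), (a, 17, a, m, 16), (a, 17, c, d, 4), (a, 17, c, m, 16), (a, 17, r, d, 4), (a, 17, r, m, 16), (a, 17, v, d, 4), (a, 17, v, m, 16), (a, 17, y, d, 4), (a, 17, y, m, 16), (a, 23, a, d, 4), (a, 23, a, m, 16), (a, 23, c, d, 4), (a, 23, c, m, 16), (a, 23, r, d, 4), (a, 23, r, m, 16), (a, 23, v, d, 4), (a, 23, v, m, 16), (a, 23, y, d, 4), (a, 23, y, m, 16), (a, 25, a, d, 4), (a, 25, a, m, 16), (a, 25, c, d, 4), (a, 25, c, m, 16), (a, 25, r, d, 4), (a, 25, r, m, 16), (a, 25, v, d, 4), (a, 25, v, m, 16), (a, 25, y, d, 4), (a, 25, y, m, 16), (a, 28, a, d, 4), (a, 28, a, m, 16), (a, 28, c, d, 4), (a, 28, c, m, 16), (a, 28, r, d, 4), (a, 28, r, m, 16), (a, 28, v, d, 4), (a, 28, v, m, 16), (a, 28, y, d, 4), (a, 28, y, m, 16), (a, 38, a, d, 4), (a, 38, a, m, 16), (a, 38, c, d, 4), (a, 38, c, m, 16), (a, 38, r, d, 4), (a, 38, r, m, 16), (a, 38, v, d, 4), (a, 38, v, m, 16), (a, 38, y, d, 4), (a, 38, y, m, 16), (a, 8, a, d, 4), (a, 8, a, m, 16), (a, 8, c, d, 4), (a, 8, c, m, 16), (a, 8, r, d, 4), (a, 8, r, m, 16), (a, 8, v, d, 4), (a, 8, v, m, 16), (a, 8, y, d, 4), (a, 8, y, m, 16)}
Filtering on B < 31 leaves {(a, 15, a, d, 4), (a, 15, a, m, 16), (a, 15, c, d, 4), (a, 15, c, m, 16), (a, 15, r, d, 4), (a, 15, r, m, 16), (a, 15, v, d, 4), (a, 15, v, m, 16), (a, 15, y, d, 4), (a, 15, y, m, 16), (a, 17, a, d, 4), (a, 17, a, m, 16), (a, 17, c, d, 4), (a, 17, c, m, 16), (a, 17, r, d, 4), (a, 17, r, m, 16), (a, 17, v, d, 4), (a, 17, v, m, 16), (a, 17, y, d, 4), (a, 17, y, m, 16), (a, 23, a, d, 4), (a, 23, a, m, 16), (a, 23, c, d, 4), (a, 23, c, m, 16), (a, 23, r, d, 4), (a, 23, r, m, 16), (a, 23, v, d, 4), (a, 23, v, m, 16), (a, 23, y, d, 4), (a, 23, y, m, 16), (a, 25, a, d, 4), (a, 25, a, m, 16), (a, 25, c, d, 4), (a, 25, c, m, 16), (a, 25, r, d, 4), (a, 25, r, m, 16), (a, 25, v, d, 4), (a, 25, v, m, 16), (a, 25, y, d, 4), (a, 25, y, m, 16), (a, 28, a, d, 4), (a, 28, a, m, 16), (a, 28, c, d, 4), (a, 28, c, m, 16), (a, 28, r, d, 4), (a, 28, r, m, 16), (a, 28, v, d, 4), (a, 28, v, m, 16), (a, 28, y, d, 4), (a, 28, y, m, 16), (a, 8, a, d, 4), (a, 8, a, m, 16), (a, 8, c, d, 4), (a, 8, c, m, 16), (a, 8, r, d, 4), (a, 8, r, m, 16), (a, 8, v, d, 4), (a, 8, v, m, 16), (a, 8, y, d, 4), (a, 8, y, m, 16)}.
Filtering on A = m leaves {(a, 15, a, m, 16), (a, 15, c, m, 16), (a, 15, r, m, 16), (a, 15, v, m, 16), (a, 15, y, m, 16), (a, 17, a, m, 16), (a, 17, c, m, 16), (a, 17, r, m, 16), (a, 17, v, m, 16), (a, 17, y, m, 16), (a, 23, a, m, 16), (a, 23, c, m, 16), (a, 23, r, m, 16), (a, 23, v, m, 16), (a, 23, y, m, 16), (a, 25, a, m, 16), (a, 25, c, m, 16), (a, 25, r, m, 16), (a, 25, v, m, 16), (a, 25, y, m, 16), (a, 28, a, m, 16), (a, 28, c, m, 16), (a, 28, r, m, 16), (a, 28, v, m, 16), (a, 28, y, m, 16), (a, 8, a, m, 16), (a, 8, c, m, 16), (a, 8, r, m, 16), (a, 8, v, m, 16), (a, 8, y, m, 16)}.
Projecting to F, B (24 duplicate(s) eliminated): {(16, 15), (16, 17), (16, 23), (16, 25), (16, 28), (16, 8)}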